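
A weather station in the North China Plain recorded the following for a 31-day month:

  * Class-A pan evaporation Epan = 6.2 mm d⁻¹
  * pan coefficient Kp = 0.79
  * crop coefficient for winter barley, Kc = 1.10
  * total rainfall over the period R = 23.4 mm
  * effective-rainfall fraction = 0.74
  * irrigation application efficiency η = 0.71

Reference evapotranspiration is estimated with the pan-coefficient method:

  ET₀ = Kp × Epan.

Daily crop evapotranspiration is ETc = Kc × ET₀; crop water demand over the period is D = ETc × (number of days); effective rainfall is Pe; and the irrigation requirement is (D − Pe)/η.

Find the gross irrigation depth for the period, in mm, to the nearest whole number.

ET₀ = 0.79 × 6.2 = 4.8980 mm/d
ETc = Kc × ET₀ = 1.10 × 4.8980 = 5.3878 mm/d
Crop demand D = ETc × 31 d = 5.3878 × 31 = 167.022 mm
Pe = 0.74 × 23.4 = 17.316 mm
D − Pe = 167.022 − 17.316 = 149.706 mm
Gross irrigation = 149.706 / 0.71 = 210.854 mm

211 mm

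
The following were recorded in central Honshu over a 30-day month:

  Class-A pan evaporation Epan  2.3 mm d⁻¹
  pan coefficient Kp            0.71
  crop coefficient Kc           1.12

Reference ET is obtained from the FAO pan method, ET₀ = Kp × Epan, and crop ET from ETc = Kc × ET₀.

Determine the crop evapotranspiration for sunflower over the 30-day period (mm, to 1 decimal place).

54.9 mm

ET₀ = 0.71 × 2.3 = 1.6330 mm/d
ETc = Kc × ET₀ = 1.12 × 1.6330 = 1.8290 mm/d
Over 30 days: 1.8290 × 30 = 54.870 mm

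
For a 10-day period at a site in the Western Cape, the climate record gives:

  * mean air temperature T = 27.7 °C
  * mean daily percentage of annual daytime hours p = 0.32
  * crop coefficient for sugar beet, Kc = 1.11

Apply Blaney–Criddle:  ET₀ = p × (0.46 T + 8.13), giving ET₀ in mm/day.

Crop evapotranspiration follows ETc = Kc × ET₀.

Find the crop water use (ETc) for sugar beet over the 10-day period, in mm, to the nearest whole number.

74 mm

ET₀ = 0.32 × (0.46 × 27.7 + 8.13) = 0.32 × 20.872 = 6.6790 mm/d
ETc = Kc × ET₀ = 1.11 × 6.6790 = 7.4137 mm/d
Over 10 days: 7.4137 × 10 = 74.137 mm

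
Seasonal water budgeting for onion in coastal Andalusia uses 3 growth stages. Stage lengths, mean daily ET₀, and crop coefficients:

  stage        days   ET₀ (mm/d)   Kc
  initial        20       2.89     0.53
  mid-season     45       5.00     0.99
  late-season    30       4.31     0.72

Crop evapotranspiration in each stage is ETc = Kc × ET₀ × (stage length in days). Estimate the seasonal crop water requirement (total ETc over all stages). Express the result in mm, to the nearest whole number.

initial: 0.53 × 2.89 × 20 = 30.63 mm
mid-season: 0.99 × 5.00 × 45 = 222.75 mm
late-season: 0.72 × 4.31 × 30 = 93.10 mm
Seasonal total = 346.48 mm

346 mm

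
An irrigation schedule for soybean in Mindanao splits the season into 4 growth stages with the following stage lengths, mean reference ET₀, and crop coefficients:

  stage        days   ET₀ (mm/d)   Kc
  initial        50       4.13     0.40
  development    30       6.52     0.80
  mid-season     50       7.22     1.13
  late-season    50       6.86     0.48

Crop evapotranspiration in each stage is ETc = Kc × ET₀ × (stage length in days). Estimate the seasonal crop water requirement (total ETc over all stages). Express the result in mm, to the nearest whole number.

initial: 0.40 × 4.13 × 50 = 82.60 mm
development: 0.80 × 6.52 × 30 = 156.48 mm
mid-season: 1.13 × 7.22 × 50 = 407.93 mm
late-season: 0.48 × 6.86 × 50 = 164.64 mm
Seasonal total = 811.65 mm

812 mm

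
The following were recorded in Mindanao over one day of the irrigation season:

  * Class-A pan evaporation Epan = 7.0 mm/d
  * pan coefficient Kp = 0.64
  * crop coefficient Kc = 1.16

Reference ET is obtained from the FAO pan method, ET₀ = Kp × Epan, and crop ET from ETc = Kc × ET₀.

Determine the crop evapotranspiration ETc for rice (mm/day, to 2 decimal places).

ET₀ = 0.64 × 7.0 = 4.4800 mm/d
ETc = Kc × ET₀ = 1.16 × 4.4800 = 5.1968 mm/d

5.20 mm/day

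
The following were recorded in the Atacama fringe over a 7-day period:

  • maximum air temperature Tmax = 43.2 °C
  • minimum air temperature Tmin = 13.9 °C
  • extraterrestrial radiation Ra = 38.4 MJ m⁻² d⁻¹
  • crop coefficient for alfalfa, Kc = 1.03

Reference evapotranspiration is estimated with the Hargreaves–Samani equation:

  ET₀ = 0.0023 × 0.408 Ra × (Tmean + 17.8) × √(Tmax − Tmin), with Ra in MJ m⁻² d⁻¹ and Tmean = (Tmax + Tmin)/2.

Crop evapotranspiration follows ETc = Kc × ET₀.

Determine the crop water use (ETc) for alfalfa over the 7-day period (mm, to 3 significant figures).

65.2 mm

Tmean = (43.2 + 13.9)/2 = 28.55 °C
0.408 Ra = 0.408 × 38.4 = 15.6672 mm/d equivalent
ET₀ = 0.0023 × 15.6672 × (28.55 + 17.8) × √29.3 = 0.0023 × 15.6672 × 46.35 × 5.4129 = 9.0406 mm/d
ETc = Kc × ET₀ = 1.03 × 9.0406 = 9.3118 mm/d
Over 7 days: 9.3118 × 7 = 65.183 mm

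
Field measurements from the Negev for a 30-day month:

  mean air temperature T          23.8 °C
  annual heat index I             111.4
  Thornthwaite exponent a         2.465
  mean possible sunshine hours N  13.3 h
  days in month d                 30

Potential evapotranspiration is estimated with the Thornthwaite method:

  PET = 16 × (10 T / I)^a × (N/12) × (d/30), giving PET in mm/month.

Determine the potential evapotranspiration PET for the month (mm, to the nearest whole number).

115 mm

10T/I = 10 × 23.8 / 111.4 = 2.1364
(10T/I)^a = 2.1364^2.465 = 6.4963
Uncorrected PET = 16 × 6.4963 = 103.941 mm
Correction = (N/12)(d/30) = (13.3/12)(30/30) = 1.1083
PET = 103.941 × 1.1083 = 115.198 mm/month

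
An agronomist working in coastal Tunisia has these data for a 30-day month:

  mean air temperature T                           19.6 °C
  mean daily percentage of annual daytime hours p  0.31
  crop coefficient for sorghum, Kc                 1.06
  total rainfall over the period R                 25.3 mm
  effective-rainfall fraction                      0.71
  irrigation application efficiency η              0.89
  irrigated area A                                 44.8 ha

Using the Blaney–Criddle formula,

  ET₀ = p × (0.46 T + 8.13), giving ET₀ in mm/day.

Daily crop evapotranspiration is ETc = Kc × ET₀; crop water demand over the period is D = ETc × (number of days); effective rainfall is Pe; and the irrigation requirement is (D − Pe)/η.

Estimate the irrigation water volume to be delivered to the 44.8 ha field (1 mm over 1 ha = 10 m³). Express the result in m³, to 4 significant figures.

76040 m³

ET₀ = 0.31 × (0.46 × 19.6 + 8.13) = 0.31 × 17.146 = 5.3153 mm/d
ETc = Kc × ET₀ = 1.06 × 5.3153 = 5.6342 mm/d
Crop demand D = ETc × 30 d = 5.6342 × 30 = 169.026 mm
Pe = 0.71 × 25.3 = 17.963 mm
D − Pe = 169.026 − 17.963 = 151.063 mm
Gross irrigation = 151.063 / 0.89 = 169.734 mm
Volume = 169.734 mm × 44.8 ha × 10 = 76040.8 m³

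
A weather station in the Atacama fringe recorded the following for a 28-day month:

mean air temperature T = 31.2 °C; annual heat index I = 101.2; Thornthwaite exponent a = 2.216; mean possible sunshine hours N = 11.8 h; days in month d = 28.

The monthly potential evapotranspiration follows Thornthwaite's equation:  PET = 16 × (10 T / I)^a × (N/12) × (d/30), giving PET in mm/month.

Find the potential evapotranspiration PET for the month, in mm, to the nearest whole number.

10T/I = 10 × 31.2 / 101.2 = 3.0830
(10T/I)^a = 3.0830^2.216 = 12.1218
Uncorrected PET = 16 × 12.1218 = 193.949 mm
Correction = (N/12)(d/30) = (11.8/12)(28/30) = 0.9178
PET = 193.949 × 0.9178 = 178.006 mm/month

178 mm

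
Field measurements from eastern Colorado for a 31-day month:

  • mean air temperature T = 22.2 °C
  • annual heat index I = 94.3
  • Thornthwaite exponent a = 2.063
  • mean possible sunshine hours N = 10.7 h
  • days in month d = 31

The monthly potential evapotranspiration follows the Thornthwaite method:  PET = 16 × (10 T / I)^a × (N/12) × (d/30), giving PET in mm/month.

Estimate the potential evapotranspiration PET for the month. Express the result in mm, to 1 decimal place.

10T/I = 10 × 22.2 / 94.3 = 2.3542
(10T/I)^a = 2.3542^2.063 = 5.8494
Uncorrected PET = 16 × 5.8494 = 93.590 mm
Correction = (N/12)(d/30) = (10.7/12)(31/30) = 0.9214
PET = 93.590 × 0.9214 = 86.234 mm/month

86.2 mm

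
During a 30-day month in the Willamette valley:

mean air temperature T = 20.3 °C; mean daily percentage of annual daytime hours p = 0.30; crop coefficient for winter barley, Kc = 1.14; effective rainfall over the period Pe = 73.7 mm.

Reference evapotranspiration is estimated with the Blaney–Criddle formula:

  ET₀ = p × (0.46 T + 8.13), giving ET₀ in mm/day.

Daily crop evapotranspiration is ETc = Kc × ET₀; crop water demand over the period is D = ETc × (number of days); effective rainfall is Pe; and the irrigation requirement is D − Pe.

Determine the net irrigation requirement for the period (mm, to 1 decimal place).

ET₀ = 0.30 × (0.46 × 20.3 + 8.13) = 0.30 × 17.468 = 5.2404 mm/d
ETc = Kc × ET₀ = 1.14 × 5.2404 = 5.9741 mm/d
Crop demand D = ETc × 30 d = 5.9741 × 30 = 179.223 mm
D − Pe = 179.223 − 73.7 = 105.523 mm

105.5 mm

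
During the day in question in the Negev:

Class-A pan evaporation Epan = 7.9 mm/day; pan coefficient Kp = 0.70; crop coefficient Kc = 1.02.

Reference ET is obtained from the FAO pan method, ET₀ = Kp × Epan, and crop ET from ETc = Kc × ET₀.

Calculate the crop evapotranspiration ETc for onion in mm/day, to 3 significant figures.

5.64 mm/day

ET₀ = 0.70 × 7.9 = 5.5300 mm/d
ETc = Kc × ET₀ = 1.02 × 5.5300 = 5.6406 mm/d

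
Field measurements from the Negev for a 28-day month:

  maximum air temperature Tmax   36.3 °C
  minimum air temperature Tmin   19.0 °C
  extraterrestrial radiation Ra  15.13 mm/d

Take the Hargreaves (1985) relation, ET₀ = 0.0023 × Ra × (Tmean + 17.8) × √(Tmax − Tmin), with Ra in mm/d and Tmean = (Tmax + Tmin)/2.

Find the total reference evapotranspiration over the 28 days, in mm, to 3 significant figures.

184 mm

Tmean = (36.3 + 19.0)/2 = 27.65 °C
ET₀ = 0.0023 × 15.13 × (27.65 + 17.8) × √17.3 = 0.0023 × 15.13 × 45.45 × 4.1593 = 6.5784 mm/d
Over 28 days: 6.5784 × 28 = 184.195 mm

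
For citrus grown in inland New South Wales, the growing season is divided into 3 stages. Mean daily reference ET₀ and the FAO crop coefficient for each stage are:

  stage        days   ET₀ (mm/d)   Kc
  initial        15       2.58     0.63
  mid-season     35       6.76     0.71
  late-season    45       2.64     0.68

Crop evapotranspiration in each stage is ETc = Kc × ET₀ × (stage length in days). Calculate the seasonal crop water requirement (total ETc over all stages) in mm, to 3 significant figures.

273 mm

initial: 0.63 × 2.58 × 15 = 24.38 mm
mid-season: 0.71 × 6.76 × 35 = 167.99 mm
late-season: 0.68 × 2.64 × 45 = 80.78 mm
Seasonal total = 273.15 mm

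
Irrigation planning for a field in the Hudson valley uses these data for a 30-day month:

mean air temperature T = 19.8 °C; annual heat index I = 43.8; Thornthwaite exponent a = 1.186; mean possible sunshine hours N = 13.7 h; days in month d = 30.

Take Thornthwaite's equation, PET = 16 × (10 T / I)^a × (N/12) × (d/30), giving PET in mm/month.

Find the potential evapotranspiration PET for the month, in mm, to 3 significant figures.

109 mm

10T/I = 10 × 19.8 / 43.8 = 4.5205
(10T/I)^a = 4.5205^1.186 = 5.9848
Uncorrected PET = 16 × 5.9848 = 95.757 mm
Correction = (N/12)(d/30) = (13.7/12)(30/30) = 1.1417
PET = 95.757 × 1.1417 = 109.326 mm/month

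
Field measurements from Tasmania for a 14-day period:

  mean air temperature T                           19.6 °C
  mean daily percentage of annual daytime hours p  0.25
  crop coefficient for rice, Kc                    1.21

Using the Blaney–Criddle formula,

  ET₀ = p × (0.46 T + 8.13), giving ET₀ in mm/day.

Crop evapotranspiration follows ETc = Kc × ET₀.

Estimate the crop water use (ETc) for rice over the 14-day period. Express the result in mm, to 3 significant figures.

72.6 mm

ET₀ = 0.25 × (0.46 × 19.6 + 8.13) = 0.25 × 17.146 = 4.2865 mm/d
ETc = Kc × ET₀ = 1.21 × 4.2865 = 5.1867 mm/d
Over 14 days: 5.1867 × 14 = 72.614 mm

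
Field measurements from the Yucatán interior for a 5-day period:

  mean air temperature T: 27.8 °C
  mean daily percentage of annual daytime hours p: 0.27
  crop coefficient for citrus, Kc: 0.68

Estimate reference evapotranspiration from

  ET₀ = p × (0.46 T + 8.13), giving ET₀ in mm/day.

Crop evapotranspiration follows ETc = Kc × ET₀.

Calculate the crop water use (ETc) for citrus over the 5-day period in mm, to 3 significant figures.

19.2 mm

ET₀ = 0.27 × (0.46 × 27.8 + 8.13) = 0.27 × 20.918 = 5.6479 mm/d
ETc = Kc × ET₀ = 0.68 × 5.6479 = 3.8406 mm/d
Over 5 days: 3.8406 × 5 = 19.203 mm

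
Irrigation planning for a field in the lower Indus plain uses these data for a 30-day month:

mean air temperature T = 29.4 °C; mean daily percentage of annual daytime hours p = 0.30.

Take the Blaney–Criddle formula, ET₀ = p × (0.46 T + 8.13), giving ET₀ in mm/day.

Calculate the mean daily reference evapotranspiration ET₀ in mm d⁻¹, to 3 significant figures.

ET₀ = 0.30 × (0.46 × 29.4 + 8.13) = 0.30 × 21.654 = 6.4962 mm/d

6.50 mm d⁻¹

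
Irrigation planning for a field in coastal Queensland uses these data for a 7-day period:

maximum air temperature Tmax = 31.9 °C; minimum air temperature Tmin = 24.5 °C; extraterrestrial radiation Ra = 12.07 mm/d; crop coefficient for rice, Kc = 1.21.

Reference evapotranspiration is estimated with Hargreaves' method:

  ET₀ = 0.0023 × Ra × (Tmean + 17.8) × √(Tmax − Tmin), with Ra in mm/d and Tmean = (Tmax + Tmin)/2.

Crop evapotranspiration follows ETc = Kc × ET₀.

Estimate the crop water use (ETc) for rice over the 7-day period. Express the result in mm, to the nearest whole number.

29 mm

Tmean = (31.9 + 24.5)/2 = 28.20 °C
ET₀ = 0.0023 × 12.07 × (28.20 + 17.8) × √7.4 = 0.0023 × 12.07 × 46.00 × 2.7203 = 3.4738 mm/d
ETc = Kc × ET₀ = 1.21 × 3.4738 = 4.2033 mm/d
Over 7 days: 4.2033 × 7 = 29.423 mm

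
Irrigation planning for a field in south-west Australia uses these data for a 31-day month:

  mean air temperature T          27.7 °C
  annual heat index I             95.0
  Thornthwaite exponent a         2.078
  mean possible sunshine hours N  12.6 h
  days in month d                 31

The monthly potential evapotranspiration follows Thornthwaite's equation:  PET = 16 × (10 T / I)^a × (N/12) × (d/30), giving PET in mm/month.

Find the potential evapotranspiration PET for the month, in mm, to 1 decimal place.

160.4 mm

10T/I = 10 × 27.7 / 95.0 = 2.9158
(10T/I)^a = 2.9158^2.078 = 9.2420
Uncorrected PET = 16 × 9.2420 = 147.872 mm
Correction = (N/12)(d/30) = (12.6/12)(31/30) = 1.0850
PET = 147.872 × 1.0850 = 160.441 mm/month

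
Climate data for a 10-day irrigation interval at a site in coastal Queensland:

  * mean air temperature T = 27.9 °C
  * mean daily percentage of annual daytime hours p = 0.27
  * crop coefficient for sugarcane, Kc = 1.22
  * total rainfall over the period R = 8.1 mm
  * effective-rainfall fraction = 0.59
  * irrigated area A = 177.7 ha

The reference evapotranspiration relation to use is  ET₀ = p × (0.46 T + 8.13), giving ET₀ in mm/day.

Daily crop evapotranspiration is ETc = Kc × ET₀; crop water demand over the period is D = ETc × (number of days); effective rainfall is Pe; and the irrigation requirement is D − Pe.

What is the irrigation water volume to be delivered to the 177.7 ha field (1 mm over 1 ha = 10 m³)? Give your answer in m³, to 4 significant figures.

114200 m³

ET₀ = 0.27 × (0.46 × 27.9 + 8.13) = 0.27 × 20.964 = 5.6603 mm/d
ETc = Kc × ET₀ = 1.22 × 5.6603 = 6.9056 mm/d
Crop demand D = ETc × 10 d = 6.9056 × 10 = 69.056 mm
Pe = 0.59 × 8.1 = 4.779 mm
D − Pe = 69.056 − 4.779 = 64.277 mm
Volume = 64.277 mm × 177.7 ha × 10 = 114220.2 m³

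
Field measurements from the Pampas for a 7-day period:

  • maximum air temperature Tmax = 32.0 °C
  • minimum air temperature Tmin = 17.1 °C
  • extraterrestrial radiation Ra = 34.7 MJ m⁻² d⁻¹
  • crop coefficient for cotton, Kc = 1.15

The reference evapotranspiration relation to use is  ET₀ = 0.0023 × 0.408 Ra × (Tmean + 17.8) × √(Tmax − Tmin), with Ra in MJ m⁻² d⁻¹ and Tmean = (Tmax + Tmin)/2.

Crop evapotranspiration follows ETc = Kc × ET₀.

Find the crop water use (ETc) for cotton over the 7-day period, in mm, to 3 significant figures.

Tmean = (32.0 + 17.1)/2 = 24.55 °C
0.408 Ra = 0.408 × 34.7 = 14.1576 mm/d equivalent
ET₀ = 0.0023 × 14.1576 × (24.55 + 17.8) × √14.9 = 0.0023 × 14.1576 × 42.35 × 3.8601 = 5.3232 mm/d
ETc = Kc × ET₀ = 1.15 × 5.3232 = 6.1217 mm/d
Over 7 days: 6.1217 × 7 = 42.852 mm

42.9 mm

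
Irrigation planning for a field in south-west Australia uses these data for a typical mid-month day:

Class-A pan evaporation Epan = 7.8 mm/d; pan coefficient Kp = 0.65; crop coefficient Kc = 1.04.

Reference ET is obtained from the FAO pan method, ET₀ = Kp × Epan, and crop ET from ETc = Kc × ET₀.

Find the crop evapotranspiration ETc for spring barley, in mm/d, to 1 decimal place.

5.3 mm/d

ET₀ = 0.65 × 7.8 = 5.0700 mm/d
ETc = Kc × ET₀ = 1.04 × 5.0700 = 5.2728 mm/d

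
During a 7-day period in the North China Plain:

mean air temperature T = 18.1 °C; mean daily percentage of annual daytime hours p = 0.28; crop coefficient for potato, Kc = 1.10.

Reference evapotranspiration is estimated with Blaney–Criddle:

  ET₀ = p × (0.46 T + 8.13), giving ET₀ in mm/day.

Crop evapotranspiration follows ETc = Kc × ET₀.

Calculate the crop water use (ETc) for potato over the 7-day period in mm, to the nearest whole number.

35 mm

ET₀ = 0.28 × (0.46 × 18.1 + 8.13) = 0.28 × 16.456 = 4.6077 mm/d
ETc = Kc × ET₀ = 1.10 × 4.6077 = 5.0685 mm/d
Over 7 days: 5.0685 × 7 = 35.480 mm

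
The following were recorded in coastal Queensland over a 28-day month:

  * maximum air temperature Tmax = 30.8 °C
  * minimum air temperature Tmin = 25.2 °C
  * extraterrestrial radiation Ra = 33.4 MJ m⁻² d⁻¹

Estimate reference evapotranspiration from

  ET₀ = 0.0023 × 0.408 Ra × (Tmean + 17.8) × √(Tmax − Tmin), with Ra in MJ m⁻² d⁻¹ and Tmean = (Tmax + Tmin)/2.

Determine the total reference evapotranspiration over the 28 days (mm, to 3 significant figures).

Tmean = (30.8 + 25.2)/2 = 28.00 °C
0.408 Ra = 0.408 × 33.4 = 13.6272 mm/d equivalent
ET₀ = 0.0023 × 13.6272 × (28.00 + 17.8) × √5.6 = 0.0023 × 13.6272 × 45.80 × 2.3664 = 3.3969 mm/d
Over 28 days: 3.3969 × 28 = 95.113 mm

95.1 mm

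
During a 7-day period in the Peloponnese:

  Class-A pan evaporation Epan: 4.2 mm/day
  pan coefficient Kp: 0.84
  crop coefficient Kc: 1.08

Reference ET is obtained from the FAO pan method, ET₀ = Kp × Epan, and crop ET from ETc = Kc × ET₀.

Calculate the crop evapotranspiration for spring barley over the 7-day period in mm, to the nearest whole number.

ET₀ = 0.84 × 4.2 = 3.5280 mm/d
ETc = Kc × ET₀ = 1.08 × 3.5280 = 3.8102 mm/d
Over 7 days: 3.8102 × 7 = 26.671 mm

27 mm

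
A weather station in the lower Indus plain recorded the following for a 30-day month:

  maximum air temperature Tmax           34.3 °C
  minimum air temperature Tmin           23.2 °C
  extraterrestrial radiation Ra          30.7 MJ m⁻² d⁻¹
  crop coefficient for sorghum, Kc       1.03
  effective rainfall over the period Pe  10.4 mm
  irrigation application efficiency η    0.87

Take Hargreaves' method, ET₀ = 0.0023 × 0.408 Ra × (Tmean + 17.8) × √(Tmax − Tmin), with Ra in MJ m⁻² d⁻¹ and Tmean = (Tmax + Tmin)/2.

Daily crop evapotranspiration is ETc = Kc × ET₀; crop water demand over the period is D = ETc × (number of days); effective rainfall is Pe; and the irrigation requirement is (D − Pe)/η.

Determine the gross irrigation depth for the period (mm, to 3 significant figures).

Tmean = (34.3 + 23.2)/2 = 28.75 °C
0.408 Ra = 0.408 × 30.7 = 12.5256 mm/d equivalent
ET₀ = 0.0023 × 12.5256 × (28.75 + 17.8) × √11.1 = 0.0023 × 12.5256 × 46.55 × 3.3317 = 4.4680 mm/d
ETc = Kc × ET₀ = 1.03 × 4.4680 = 4.6020 mm/d
Crop demand D = ETc × 30 d = 4.6020 × 30 = 138.060 mm
D − Pe = 138.060 − 10.4 = 127.660 mm
Gross irrigation = 127.660 / 0.87 = 146.736 mm

147 mm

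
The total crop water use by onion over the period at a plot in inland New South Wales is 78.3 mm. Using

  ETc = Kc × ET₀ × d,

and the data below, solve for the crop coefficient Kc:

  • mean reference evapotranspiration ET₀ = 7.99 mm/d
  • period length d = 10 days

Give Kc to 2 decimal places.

0.98

ETc = Kc × ET₀ × d  ⇒  Kc = ETc / (ET₀ × d)
Kc = 78.3 / (7.99 × 10) = 78.3 / 79.90 = 0.9800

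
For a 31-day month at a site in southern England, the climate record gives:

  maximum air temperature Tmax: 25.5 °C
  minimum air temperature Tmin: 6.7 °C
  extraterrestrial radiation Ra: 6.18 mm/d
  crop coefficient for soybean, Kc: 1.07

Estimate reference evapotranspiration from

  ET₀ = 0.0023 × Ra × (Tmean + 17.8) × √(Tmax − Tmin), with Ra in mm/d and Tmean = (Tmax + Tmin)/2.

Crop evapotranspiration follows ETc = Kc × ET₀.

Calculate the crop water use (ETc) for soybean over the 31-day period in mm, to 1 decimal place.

69.3 mm

Tmean = (25.5 + 6.7)/2 = 16.10 °C
ET₀ = 0.0023 × 6.18 × (16.10 + 17.8) × √18.8 = 0.0023 × 6.18 × 33.90 × 4.3359 = 2.0893 mm/d
ETc = Kc × ET₀ = 1.07 × 2.0893 = 2.2356 mm/d
Over 31 days: 2.2356 × 31 = 69.304 mm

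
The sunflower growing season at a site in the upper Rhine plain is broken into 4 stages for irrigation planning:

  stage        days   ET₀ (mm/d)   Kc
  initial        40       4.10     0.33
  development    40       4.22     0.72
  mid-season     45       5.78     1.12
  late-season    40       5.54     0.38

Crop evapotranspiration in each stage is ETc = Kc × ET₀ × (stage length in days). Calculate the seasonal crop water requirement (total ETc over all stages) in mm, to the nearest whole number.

551 mm

initial: 0.33 × 4.10 × 40 = 54.12 mm
development: 0.72 × 4.22 × 40 = 121.54 mm
mid-season: 1.12 × 5.78 × 45 = 291.31 mm
late-season: 0.38 × 5.54 × 40 = 84.21 mm
Seasonal total = 551.18 mm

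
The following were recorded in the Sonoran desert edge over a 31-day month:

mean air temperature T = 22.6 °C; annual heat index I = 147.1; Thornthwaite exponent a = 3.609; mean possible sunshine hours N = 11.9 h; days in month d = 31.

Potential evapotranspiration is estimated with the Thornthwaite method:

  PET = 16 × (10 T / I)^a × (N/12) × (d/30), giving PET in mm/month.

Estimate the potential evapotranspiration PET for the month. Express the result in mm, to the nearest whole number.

77 mm

10T/I = 10 × 22.6 / 147.1 = 1.5364
(10T/I)^a = 1.5364^3.609 = 4.7108
Uncorrected PET = 16 × 4.7108 = 75.373 mm
Correction = (N/12)(d/30) = (11.9/12)(31/30) = 1.0247
PET = 75.373 × 1.0247 = 77.235 mm/month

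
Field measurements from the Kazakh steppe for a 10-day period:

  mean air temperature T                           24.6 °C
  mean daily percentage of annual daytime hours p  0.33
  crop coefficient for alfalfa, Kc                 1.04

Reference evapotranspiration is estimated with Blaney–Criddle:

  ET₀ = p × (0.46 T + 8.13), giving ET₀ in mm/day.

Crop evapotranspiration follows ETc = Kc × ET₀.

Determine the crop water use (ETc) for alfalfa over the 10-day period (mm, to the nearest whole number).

ET₀ = 0.33 × (0.46 × 24.6 + 8.13) = 0.33 × 19.446 = 6.4172 mm/d
ETc = Kc × ET₀ = 1.04 × 6.4172 = 6.6739 mm/d
Over 10 days: 6.6739 × 10 = 66.739 mm

67 mm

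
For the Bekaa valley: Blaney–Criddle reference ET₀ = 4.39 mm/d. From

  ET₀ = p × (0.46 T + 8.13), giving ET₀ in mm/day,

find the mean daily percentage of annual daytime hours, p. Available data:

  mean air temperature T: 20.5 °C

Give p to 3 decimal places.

0.250

p = ET₀ / (0.46 T + 8.13) = 4.39 / (0.46 × 20.5 + 8.13) = 4.39 / 17.560 = 0.2500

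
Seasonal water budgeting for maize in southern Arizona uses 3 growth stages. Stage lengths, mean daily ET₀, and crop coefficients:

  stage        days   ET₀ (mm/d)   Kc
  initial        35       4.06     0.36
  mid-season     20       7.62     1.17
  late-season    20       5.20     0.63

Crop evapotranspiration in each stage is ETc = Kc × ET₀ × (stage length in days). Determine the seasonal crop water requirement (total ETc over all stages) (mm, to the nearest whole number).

initial: 0.36 × 4.06 × 35 = 51.16 mm
mid-season: 1.17 × 7.62 × 20 = 178.31 mm
late-season: 0.63 × 5.20 × 20 = 65.52 mm
Seasonal total = 294.99 mm

295 mm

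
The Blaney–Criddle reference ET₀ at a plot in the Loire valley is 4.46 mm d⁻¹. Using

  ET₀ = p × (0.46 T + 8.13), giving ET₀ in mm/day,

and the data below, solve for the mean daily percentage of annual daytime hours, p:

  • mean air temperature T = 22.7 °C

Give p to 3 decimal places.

p = ET₀ / (0.46 T + 8.13) = 4.46 / (0.46 × 22.7 + 8.13) = 4.46 / 18.572 = 0.2401

0.240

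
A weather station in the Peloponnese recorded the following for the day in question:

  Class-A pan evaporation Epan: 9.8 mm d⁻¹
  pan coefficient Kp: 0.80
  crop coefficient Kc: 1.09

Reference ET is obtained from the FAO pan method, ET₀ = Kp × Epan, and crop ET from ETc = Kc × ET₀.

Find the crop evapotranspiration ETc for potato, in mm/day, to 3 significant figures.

8.55 mm/day

ET₀ = 0.80 × 9.8 = 7.8400 mm/d
ETc = Kc × ET₀ = 1.09 × 7.8400 = 8.5456 mm/d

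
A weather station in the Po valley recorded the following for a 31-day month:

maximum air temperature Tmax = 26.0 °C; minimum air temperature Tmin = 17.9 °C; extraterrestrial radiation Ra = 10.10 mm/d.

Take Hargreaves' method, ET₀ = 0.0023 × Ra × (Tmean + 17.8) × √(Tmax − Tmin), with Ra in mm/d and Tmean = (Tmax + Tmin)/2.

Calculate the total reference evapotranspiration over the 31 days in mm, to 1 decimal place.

81.5 mm

Tmean = (26.0 + 17.9)/2 = 21.95 °C
ET₀ = 0.0023 × 10.10 × (21.95 + 17.8) × √8.1 = 0.0023 × 10.10 × 39.75 × 2.8460 = 2.6280 mm/d
Over 31 days: 2.6280 × 31 = 81.468 mm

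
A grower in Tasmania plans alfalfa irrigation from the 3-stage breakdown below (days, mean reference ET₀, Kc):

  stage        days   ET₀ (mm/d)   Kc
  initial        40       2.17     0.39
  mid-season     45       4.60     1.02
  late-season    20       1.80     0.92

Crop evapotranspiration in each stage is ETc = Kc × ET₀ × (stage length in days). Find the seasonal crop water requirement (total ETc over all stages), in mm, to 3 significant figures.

initial: 0.39 × 2.17 × 40 = 33.85 mm
mid-season: 1.02 × 4.60 × 45 = 211.14 mm
late-season: 0.92 × 1.80 × 20 = 33.12 mm
Seasonal total = 278.11 mm

278 mm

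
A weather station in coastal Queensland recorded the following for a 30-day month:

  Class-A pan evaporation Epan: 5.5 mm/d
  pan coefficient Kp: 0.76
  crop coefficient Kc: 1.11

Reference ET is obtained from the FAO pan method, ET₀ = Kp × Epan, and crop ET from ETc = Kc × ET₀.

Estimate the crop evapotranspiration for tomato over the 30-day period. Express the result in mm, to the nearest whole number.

139 mm

ET₀ = 0.76 × 5.5 = 4.1800 mm/d
ETc = Kc × ET₀ = 1.11 × 4.1800 = 4.6398 mm/d
Over 30 days: 4.6398 × 30 = 139.194 mm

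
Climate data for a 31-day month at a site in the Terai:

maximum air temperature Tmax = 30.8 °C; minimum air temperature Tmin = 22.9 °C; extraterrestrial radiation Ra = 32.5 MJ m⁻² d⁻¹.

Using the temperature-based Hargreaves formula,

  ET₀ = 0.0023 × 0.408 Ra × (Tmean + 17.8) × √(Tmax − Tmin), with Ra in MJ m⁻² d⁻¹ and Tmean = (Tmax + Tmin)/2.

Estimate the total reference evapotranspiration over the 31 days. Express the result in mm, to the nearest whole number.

119 mm

Tmean = (30.8 + 22.9)/2 = 26.85 °C
0.408 Ra = 0.408 × 32.5 = 13.2600 mm/d equivalent
ET₀ = 0.0023 × 13.2600 × (26.85 + 17.8) × √7.9 = 0.0023 × 13.2600 × 44.65 × 2.8107 = 3.8274 mm/d
Over 31 days: 3.8274 × 31 = 118.649 mm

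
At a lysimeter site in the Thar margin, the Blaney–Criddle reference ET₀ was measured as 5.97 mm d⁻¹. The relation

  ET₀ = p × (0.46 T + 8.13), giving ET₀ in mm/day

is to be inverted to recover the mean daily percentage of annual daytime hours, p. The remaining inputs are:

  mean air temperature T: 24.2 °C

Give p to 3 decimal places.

p = ET₀ / (0.46 T + 8.13) = 5.97 / (0.46 × 24.2 + 8.13) = 5.97 / 19.262 = 0.3099

0.310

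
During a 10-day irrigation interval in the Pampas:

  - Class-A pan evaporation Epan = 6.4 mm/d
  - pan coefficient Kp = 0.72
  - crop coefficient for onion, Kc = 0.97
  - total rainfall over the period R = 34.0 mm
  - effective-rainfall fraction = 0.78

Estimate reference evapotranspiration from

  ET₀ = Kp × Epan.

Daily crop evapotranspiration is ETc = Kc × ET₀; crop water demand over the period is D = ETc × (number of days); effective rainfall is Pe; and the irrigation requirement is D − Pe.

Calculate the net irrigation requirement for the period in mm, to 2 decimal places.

18.18 mm

ET₀ = 0.72 × 6.4 = 4.6080 mm/d
ETc = Kc × ET₀ = 0.97 × 4.6080 = 4.4698 mm/d
Crop demand D = ETc × 10 d = 4.4698 × 10 = 44.698 mm
Pe = 0.78 × 34.0 = 26.520 mm
D − Pe = 44.698 − 26.520 = 18.178 mm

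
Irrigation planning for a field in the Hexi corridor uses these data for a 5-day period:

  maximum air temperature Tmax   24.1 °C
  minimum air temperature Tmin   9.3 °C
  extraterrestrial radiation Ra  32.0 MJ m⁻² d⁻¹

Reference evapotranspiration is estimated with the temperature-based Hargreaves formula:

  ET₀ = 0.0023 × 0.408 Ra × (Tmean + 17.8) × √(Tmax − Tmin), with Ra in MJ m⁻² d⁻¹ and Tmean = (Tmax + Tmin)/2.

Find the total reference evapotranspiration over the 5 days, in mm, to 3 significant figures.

19.9 mm

Tmean = (24.1 + 9.3)/2 = 16.70 °C
0.408 Ra = 0.408 × 32.0 = 13.0560 mm/d equivalent
ET₀ = 0.0023 × 13.0560 × (16.70 + 17.8) × √14.8 = 0.0023 × 13.0560 × 34.50 × 3.8471 = 3.9856 mm/d
Over 5 days: 3.9856 × 5 = 19.928 mm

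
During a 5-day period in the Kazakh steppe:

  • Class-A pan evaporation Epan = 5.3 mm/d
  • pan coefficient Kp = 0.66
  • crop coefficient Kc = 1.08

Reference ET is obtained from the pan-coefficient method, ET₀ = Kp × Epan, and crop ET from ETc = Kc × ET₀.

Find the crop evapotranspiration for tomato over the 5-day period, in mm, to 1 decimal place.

18.9 mm

ET₀ = 0.66 × 5.3 = 3.4980 mm/d
ETc = Kc × ET₀ = 1.08 × 3.4980 = 3.7778 mm/d
Over 5 days: 3.7778 × 5 = 18.889 mm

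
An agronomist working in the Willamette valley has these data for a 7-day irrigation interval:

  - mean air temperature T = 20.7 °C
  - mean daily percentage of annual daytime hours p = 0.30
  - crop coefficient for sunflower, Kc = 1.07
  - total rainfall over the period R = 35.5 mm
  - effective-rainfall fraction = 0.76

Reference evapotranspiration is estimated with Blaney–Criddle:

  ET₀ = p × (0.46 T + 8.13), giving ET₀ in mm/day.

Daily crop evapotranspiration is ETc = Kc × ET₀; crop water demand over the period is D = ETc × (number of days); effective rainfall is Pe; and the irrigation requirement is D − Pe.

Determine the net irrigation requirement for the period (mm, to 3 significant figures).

ET₀ = 0.30 × (0.46 × 20.7 + 8.13) = 0.30 × 17.652 = 5.2956 mm/d
ETc = Kc × ET₀ = 1.07 × 5.2956 = 5.6663 mm/d
Crop demand D = ETc × 7 d = 5.6663 × 7 = 39.664 mm
Pe = 0.76 × 35.5 = 26.980 mm
D − Pe = 39.664 − 26.980 = 12.684 mm

12.7 mm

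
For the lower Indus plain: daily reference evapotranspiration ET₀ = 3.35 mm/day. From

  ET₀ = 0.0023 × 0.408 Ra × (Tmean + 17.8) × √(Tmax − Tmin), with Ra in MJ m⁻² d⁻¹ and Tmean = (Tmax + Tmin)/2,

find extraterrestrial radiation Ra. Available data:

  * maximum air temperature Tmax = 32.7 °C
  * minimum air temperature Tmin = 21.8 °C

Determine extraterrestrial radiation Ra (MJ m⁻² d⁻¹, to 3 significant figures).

Tmean = (32.7+21.8)/2 = 27.25 °C; ΔT = 10.9
Ra = ET₀ / [0.0023 × 0.408 × (Tmean+17.8) × √ΔT]
   = 3.35 / (0.0023 × 0.408 × 45.05 × 3.3015) = 24.002 MJ m⁻² d⁻¹

24.0 MJ m⁻² d⁻¹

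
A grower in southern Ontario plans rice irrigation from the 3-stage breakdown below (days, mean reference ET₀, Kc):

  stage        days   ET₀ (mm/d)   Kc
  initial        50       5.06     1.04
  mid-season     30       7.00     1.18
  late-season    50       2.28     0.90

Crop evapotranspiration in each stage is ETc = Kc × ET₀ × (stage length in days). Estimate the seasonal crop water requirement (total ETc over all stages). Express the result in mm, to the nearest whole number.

initial: 1.04 × 5.06 × 50 = 263.12 mm
mid-season: 1.18 × 7.00 × 30 = 247.80 mm
late-season: 0.90 × 2.28 × 50 = 102.60 mm
Seasonal total = 613.52 mm

614 mm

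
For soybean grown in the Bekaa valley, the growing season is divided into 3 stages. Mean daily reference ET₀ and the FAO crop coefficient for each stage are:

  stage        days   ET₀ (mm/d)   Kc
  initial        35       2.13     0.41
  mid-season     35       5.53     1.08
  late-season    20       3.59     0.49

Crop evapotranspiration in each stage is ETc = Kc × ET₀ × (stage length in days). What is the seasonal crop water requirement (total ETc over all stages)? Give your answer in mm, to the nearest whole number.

275 mm

initial: 0.41 × 2.13 × 35 = 30.57 mm
mid-season: 1.08 × 5.53 × 35 = 209.03 mm
late-season: 0.49 × 3.59 × 20 = 35.18 mm
Seasonal total = 274.78 mm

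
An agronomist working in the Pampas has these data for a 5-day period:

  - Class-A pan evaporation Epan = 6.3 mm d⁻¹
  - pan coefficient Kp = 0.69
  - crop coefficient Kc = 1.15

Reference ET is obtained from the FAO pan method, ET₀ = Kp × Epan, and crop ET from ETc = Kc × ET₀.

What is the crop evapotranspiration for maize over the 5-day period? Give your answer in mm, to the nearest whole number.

ET₀ = 0.69 × 6.3 = 4.3470 mm/d
ETc = Kc × ET₀ = 1.15 × 4.3470 = 4.9991 mm/d
Over 5 days: 4.9991 × 5 = 24.996 mm

25 mm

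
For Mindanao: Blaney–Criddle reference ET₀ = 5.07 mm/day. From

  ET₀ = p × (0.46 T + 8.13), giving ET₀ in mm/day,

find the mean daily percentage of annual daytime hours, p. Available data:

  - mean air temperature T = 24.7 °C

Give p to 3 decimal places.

p = ET₀ / (0.46 T + 8.13) = 5.07 / (0.46 × 24.7 + 8.13) = 5.07 / 19.492 = 0.2601

0.260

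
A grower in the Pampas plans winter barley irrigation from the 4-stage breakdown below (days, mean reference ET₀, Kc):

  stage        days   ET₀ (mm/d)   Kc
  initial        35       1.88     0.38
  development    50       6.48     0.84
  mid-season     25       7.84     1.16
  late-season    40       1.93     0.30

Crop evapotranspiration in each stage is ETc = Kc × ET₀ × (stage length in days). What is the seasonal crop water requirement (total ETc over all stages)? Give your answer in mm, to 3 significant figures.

548 mm

initial: 0.38 × 1.88 × 35 = 25.00 mm
development: 0.84 × 6.48 × 50 = 272.16 mm
mid-season: 1.16 × 7.84 × 25 = 227.36 mm
late-season: 0.30 × 1.93 × 40 = 23.16 mm
Seasonal total = 547.68 mm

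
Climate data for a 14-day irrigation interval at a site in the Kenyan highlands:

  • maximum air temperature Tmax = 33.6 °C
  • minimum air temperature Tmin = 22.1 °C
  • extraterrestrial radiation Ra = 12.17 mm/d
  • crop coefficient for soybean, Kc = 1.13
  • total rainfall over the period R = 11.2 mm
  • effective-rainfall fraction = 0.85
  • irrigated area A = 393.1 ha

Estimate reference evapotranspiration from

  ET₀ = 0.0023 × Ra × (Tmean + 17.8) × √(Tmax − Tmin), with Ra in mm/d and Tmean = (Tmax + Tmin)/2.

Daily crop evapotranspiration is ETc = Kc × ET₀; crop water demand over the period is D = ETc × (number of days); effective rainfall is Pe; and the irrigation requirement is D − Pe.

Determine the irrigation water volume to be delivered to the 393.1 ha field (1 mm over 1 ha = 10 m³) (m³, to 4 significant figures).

232100 m³

Tmean = (33.6 + 22.1)/2 = 27.85 °C
ET₀ = 0.0023 × 12.17 × (27.85 + 17.8) × √11.5 = 0.0023 × 12.17 × 45.65 × 3.3912 = 4.3332 mm/d
ETc = Kc × ET₀ = 1.13 × 4.3332 = 4.8965 mm/d
Crop demand D = ETc × 14 d = 4.8965 × 14 = 68.551 mm
Pe = 0.85 × 11.2 = 9.520 mm
D − Pe = 68.551 − 9.520 = 59.031 mm
Volume = 59.031 mm × 393.1 ha × 10 = 232050.9 m³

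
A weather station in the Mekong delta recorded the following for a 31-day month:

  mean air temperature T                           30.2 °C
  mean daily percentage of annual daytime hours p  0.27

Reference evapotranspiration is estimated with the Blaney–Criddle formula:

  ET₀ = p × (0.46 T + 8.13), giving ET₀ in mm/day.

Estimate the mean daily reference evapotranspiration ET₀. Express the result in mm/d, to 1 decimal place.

5.9 mm/d

ET₀ = 0.27 × (0.46 × 30.2 + 8.13) = 0.27 × 22.022 = 5.9459 mm/d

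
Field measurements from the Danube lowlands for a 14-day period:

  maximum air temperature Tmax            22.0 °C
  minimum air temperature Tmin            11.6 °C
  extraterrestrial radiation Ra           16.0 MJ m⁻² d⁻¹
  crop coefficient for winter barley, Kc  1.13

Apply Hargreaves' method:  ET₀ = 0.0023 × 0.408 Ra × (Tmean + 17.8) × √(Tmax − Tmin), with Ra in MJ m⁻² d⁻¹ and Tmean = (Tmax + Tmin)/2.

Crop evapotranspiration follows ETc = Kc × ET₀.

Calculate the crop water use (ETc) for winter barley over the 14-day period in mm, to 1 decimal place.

26.5 mm

Tmean = (22.0 + 11.6)/2 = 16.80 °C
0.408 Ra = 0.408 × 16.0 = 6.5280 mm/d equivalent
ET₀ = 0.0023 × 6.5280 × (16.80 + 17.8) × √10.4 = 0.0023 × 6.5280 × 34.60 × 3.2249 = 1.6753 mm/d
ETc = Kc × ET₀ = 1.13 × 1.6753 = 1.8931 mm/d
Over 14 days: 1.8931 × 14 = 26.503 mm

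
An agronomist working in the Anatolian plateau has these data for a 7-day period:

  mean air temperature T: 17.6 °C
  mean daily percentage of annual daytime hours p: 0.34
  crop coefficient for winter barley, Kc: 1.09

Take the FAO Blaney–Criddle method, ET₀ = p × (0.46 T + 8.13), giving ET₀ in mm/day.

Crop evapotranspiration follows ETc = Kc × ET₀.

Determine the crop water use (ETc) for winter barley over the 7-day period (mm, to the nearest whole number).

ET₀ = 0.34 × (0.46 × 17.6 + 8.13) = 0.34 × 16.226 = 5.5168 mm/d
ETc = Kc × ET₀ = 1.09 × 5.5168 = 6.0133 mm/d
Over 7 days: 6.0133 × 7 = 42.093 mm

42 mm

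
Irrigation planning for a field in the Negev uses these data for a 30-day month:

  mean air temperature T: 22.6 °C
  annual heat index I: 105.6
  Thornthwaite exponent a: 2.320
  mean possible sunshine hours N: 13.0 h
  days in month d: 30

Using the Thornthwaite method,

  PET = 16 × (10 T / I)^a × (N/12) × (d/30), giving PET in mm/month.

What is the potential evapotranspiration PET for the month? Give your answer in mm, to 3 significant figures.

10T/I = 10 × 22.6 / 105.6 = 2.1402
(10T/I)^a = 2.1402^2.320 = 5.8432
Uncorrected PET = 16 × 5.8432 = 93.491 mm
Correction = (N/12)(d/30) = (13.0/12)(30/30) = 1.0833
PET = 93.491 × 1.0833 = 101.279 mm/month

101 mm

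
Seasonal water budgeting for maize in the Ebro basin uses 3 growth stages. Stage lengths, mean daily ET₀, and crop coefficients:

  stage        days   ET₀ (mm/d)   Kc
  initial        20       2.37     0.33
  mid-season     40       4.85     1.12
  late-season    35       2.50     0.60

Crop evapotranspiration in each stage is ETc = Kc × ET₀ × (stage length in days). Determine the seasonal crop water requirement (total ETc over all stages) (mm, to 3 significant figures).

285 mm

initial: 0.33 × 2.37 × 20 = 15.64 mm
mid-season: 1.12 × 4.85 × 40 = 217.28 mm
late-season: 0.60 × 2.50 × 35 = 52.50 mm
Seasonal total = 285.42 mm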